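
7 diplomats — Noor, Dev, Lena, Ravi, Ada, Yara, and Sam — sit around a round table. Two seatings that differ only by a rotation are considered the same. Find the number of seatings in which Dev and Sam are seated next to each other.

240

Glue Dev and Sam into a block (2 internal orders). Seating 6 units around a circle gives (5)! arrangements.
So 2 × (5)! = 2 × 120 = 240.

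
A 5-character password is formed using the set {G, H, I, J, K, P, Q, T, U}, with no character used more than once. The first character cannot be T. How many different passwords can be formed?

The first character has 9−1 = 8 choices (anything except T).
The remaining 4 characters are filled from the other 8 symbols without repetition: 8 × 7 × 6 × 5 = 1680.
Total: 8 × 1680 = 13440.

13440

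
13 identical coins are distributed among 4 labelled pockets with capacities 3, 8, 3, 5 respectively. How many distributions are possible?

Ignoring the caps, the number of non-negative solutions to x_1+…+x_4 = 13 is C(16,3) = 560.
Subtract solutions that violate a single cap (substitute x_i' = x_i − (cap_i+1)): x_1 ≥ 4 gives C(12,3) = 220; x_2 ≥ 9 gives C(7,3) = 35; x_3 ≥ 4 gives C(12,3) = 220; x_4 ≥ 6 gives C(10,3) = 120. Together 595.
Add back pairs where two caps are both exceeded: 1 + 56 + 20 + 1 + 0 + 20 = 98.
By inclusion–exclusion the count is 560 − 595 + 98 = 63.

63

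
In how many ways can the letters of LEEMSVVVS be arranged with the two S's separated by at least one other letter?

11760

Total arrangements of LEEMSVVVS: 9!/(3!·2!·2!) = 15120.
If the two S's are adjacent, glue them into one block, leaving 8 items to arrange: (8)!/(3!·2!) = 3360 ways.
Hence 15120 − 3360 = 11760.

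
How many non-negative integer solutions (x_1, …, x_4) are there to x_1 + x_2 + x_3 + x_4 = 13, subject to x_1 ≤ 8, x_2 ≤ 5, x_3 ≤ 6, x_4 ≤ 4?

Ignoring the caps, the number of non-negative solutions to x_1+…+x_4 = 13 is C(16,3) = 560.
Subtract solutions that violate a single cap (substitute x_i' = x_i − (cap_i+1)): x_1 ≥ 9 gives C(7,3) = 35; x_2 ≥ 6 gives C(10,3) = 120; x_3 ≥ 7 gives C(9,3) = 84; x_4 ≥ 5 gives C(11,3) = 165. Together 404.
Add back pairs where two caps are both exceeded: 0 + 0 + 0 + 1 + 10 + 4 = 15.
By inclusion–exclusion the count is 560 − 404 + 15 = 171.

171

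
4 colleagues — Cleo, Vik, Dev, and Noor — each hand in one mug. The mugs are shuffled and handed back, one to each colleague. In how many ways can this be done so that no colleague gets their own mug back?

9

Let Aᵢ be the assignments in which colleague i gets their own mug. We want the size of the complement of A₁∪…∪A_4.
By inclusion–exclusion this is Σ_{j=0}^{4} (−1)^j C(4,j)·(4−j)!.
Computing: 24 − 24 + 12 − 4 + 1 = 9.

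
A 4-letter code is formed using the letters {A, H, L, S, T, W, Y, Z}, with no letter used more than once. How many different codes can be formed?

1680

This is a permutation of 4 out of 8: P(8,4) = 8!/4!.
8 × 7 × 6 × 5 = 1680.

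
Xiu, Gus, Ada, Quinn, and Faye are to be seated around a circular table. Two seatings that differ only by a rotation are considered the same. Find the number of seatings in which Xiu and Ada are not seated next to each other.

All circular seatings of 5 people number (4)! = 24.
Seatings with Xiu beside Ada: treat them as a block with 2 internal orders, giving 2 × (3)! = 12.
Subtracting, 24 − 12 = 12.

12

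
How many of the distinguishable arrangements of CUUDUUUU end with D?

With the last slot taken by D, it remains to arrange the other 7 letters (CUUUUUU).
Those 7 letters have U appearing 6 times, giving (7)!/(6!) = 7.

7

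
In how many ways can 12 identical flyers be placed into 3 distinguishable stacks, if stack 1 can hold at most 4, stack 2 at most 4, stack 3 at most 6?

Ignoring the caps, the number of non-negative solutions to x_1+…+x_3 = 12 is C(14,2) = 91.
Subtract solutions that violate a single cap (substitute x_i' = x_i − (cap_i+1)): x_1 ≥ 5 gives C(9,2) = 36; x_2 ≥ 5 gives C(9,2) = 36; x_3 ≥ 7 gives C(7,2) = 21. Together 93.
Add back pairs where two caps are both exceeded: 6 + 1 + 1 = 8.
By inclusion–exclusion the count is 91 − 93 + 8 = 6.

6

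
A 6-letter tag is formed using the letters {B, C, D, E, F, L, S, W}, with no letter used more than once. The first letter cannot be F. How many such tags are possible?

The first letter has 8−1 = 7 choices (anything except F).
The remaining 5 letters are filled from the other 7 symbols without repetition: 7 × 6 × 5 × 4 × 3 = 2520.
Total: 7 × 2520 = 17640.

17640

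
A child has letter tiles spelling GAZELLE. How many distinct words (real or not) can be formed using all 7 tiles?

The 7 letters of GAZELLE have repeats: E appearing twice and L appearing twice.
Dividing 7! = 5040 by 2!·2! = 4 for the repeated letters gives 1260.

1260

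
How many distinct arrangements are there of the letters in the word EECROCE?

420

The 7 letters of EECROCE have repeats: C appearing twice and E appearing 3 times.
So there are 7! / (3!·2!) = 420 distinguishable arrangements.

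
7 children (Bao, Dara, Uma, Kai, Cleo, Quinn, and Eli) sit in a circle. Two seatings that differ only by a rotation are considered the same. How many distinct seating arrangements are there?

Seat Bao anywhere (absorbing the rotational symmetry), then permute the other 6: (6)! = 720.

720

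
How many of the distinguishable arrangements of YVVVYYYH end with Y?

140

Fix Y in the last position and arrange the remaining 7 letters.
Those 7 letters have V appearing 3 times and Y appearing 3 times, giving (7)!/(3!·3!) = 140.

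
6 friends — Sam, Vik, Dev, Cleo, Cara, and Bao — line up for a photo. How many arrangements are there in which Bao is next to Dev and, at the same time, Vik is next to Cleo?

96

Treat {Bao,Dev} as one block (2 orders) and {Vik,Cleo} as another (2 orders).
That leaves 4 units to arrange: 2 × 2 × 4! = 4 × 24 = 96.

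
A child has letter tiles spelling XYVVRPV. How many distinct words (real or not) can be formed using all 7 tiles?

840

Letter multiplicities in XYVVRPV: P×1, R×1, V×3, X×1, Y×1.
The number of distinct arrangements is 7!/(3!) = 5040/6 = 840.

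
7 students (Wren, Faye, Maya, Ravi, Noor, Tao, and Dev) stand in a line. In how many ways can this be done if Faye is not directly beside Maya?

There are 7! = 5040 arrangements in all. If Faye and Maya are adjacent, merging them into one block gives 2·(6)! = 1440 arrangements.
Complementary counting: 5040 − 1440 = 3600.

3600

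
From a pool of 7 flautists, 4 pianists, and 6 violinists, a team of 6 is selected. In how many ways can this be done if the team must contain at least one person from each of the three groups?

9996

Total 6-person selections from all 17: C(17,6) = 12376.
Subtract selections that omit an entire group: no flautists → C(10,6) = 210; no pianists → C(13,6) = 1716; no violinists → C(11,6) = 462.
Add back selections omitting two groups (i.e. drawn from a single group): C(7,6) + C(4,6) + C(6,6) = 8.
By inclusion–exclusion: 12376 − 2388 + 8 = 9996.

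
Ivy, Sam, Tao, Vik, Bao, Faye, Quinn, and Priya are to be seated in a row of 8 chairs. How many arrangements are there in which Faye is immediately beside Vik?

10080

Place the 6 others and the Faye-Vik pair as 7 objects in a line; the pair has 2 internal arrangements.
So the count is 2·(7)! = 10080.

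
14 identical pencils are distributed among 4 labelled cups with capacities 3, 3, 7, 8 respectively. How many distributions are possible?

80

Ignoring the caps, the number of non-negative solutions to x_1+…+x_4 = 14 is C(17,3) = 680.
Subtract solutions that violate a single cap (substitute x_i' = x_i − (cap_i+1)): x_1 ≥ 4 gives C(13,3) = 286; x_2 ≥ 4 gives C(13,3) = 286; x_3 ≥ 8 gives C(9,3) = 84; x_4 ≥ 9 gives C(8,3) = 56. Together 712.
Add back pairs where two caps are both exceeded: 84 + 10 + 4 + 10 + 4 + 0 = 112.
By inclusion–exclusion the count is 680 − 712 + 112 = 80.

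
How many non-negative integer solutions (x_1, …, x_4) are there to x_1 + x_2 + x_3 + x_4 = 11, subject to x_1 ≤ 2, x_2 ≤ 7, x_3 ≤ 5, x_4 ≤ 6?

By stars and bars, unrestricted non-negative solutions to x_1+…+x_4 = 11 number C(11+3,3) = 364.
Subtract solutions that violate a single cap (substitute x_i' = x_i − (cap_i+1)): x_1 ≥ 3 gives C(11,3) = 165; x_2 ≥ 8 gives C(6,3) = 20; x_3 ≥ 6 gives C(8,3) = 56; x_4 ≥ 7 gives C(7,3) = 35. Together 276.
Add back pairs where two caps are both exceeded: 1 + 10 + 4 + 0 + 0 + 0 = 15.
By inclusion–exclusion the count is 364 − 276 + 15 = 103.

103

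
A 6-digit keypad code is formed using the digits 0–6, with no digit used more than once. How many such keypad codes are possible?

5040

Choose and order 6 of the 7 symbols: the first digit has 7 options, the next 6, and so on down to 2.
7 × 6 × 5 × 4 × 3 × 2 = 5040.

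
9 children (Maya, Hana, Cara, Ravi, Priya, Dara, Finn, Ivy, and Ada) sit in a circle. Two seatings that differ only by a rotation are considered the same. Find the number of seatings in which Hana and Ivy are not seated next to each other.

30240

All circular seatings of 9 people number (8)! = 40320.
Seatings with Hana beside Ivy: treat them as a block with 2 internal orders, giving 2 × (7)! = 10080.
Subtracting, 40320 − 10080 = 30240.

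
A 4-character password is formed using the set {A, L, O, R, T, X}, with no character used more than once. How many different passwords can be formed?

360

This is a permutation of 4 out of 6: P(6,4) = 6!/2!.
That product is 6 × 5 × 4 × 3 = 360.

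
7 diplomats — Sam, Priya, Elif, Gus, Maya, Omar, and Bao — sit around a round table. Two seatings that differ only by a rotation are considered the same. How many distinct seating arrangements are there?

720

Fix one person's seat to break rotational symmetry; the remaining 6 people can be arranged in (6)! = 720 ways.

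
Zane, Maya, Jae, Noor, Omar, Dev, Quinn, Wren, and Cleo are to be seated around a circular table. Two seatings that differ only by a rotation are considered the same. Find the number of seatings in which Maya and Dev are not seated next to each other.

30240

Without the restriction there are (8)! = 40320 seatings.
Seatings with Maya beside Dev: treat them as a block with 2 internal orders, giving 2 × (7)! = 10080.
Subtracting, 40320 − 10080 = 30240.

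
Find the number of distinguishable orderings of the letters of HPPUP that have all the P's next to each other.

Treat the 3 copies of P as a single block. The multiset to arrange is then {PPP, H, U}, 3 items in all.
All 3 items are distinct, so there are (3)! = 6 arrangements.

6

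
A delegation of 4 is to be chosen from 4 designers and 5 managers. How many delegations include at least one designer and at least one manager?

120

Total 4-person selections from all 9: C(9,4) = 126.
Selections missing a whole group: no designers → C(5,4) = 5; no managers → C(4,4) = 1.
Both groups omitted at once is impossible, so 126 − 6 = 120.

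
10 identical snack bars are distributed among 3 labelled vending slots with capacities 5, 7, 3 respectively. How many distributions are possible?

18

Without the upper bounds there are C(12,2) = 66 ways to split 10 among 3 vending slots.
Subtract solutions that violate a single cap (substitute x_i' = x_i − (cap_i+1)): x_1 ≥ 6 gives C(6,2) = 15; x_2 ≥ 8 gives C(4,2) = 6; x_3 ≥ 4 gives C(8,2) = 28. Together 49.
Add back pairs where two caps are both exceeded: 0 + 1 + 0 = 1.
By inclusion–exclusion the count is 66 − 49 + 1 = 18.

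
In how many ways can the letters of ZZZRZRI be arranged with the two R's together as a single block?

Treat the 2 copies of R as a single block. The multiset to arrange is then {RR, I, Z, Z, Z, Z}, 6 items in all.
That gives (6)!/(4!) = 30 arrangements.

30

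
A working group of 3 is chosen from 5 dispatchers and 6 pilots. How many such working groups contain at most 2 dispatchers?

Split by how many dispatchers are chosen (0 through 2).
Sum: C(5,0)·C(6,3) + C(5,1)·C(6,2) + C(5,2)·C(6,1) = 20 + 75 + 60 = 155.

155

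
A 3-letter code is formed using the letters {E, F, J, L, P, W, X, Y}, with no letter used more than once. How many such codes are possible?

With no repetition, fill the 3 letters in order: 8 choices, then 7, down to 6.
That product is 8 × 7 × 6 = 336.

336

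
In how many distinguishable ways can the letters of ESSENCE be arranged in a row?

Letter multiplicities in ESSENCE: C×1, E×3, N×1, S×2.
So there are 7! / (3!·2!) = 420 distinguishable arrangements.

420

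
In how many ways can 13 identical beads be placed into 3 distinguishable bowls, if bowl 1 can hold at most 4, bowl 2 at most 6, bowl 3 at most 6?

By stars and bars, unrestricted non-negative solutions to x_1+…+x_3 = 13 number C(13+2,2) = 105.
Subtract solutions that violate a single cap (substitute x_i' = x_i − (cap_i+1)): x_1 ≥ 5 gives C(10,2) = 45; x_2 ≥ 7 gives C(8,2) = 28; x_3 ≥ 7 gives C(8,2) = 28. Together 101.
Add back pairs where two caps are both exceeded: 3 + 3 + 0 = 6.
By inclusion–exclusion the count is 105 − 101 + 6 = 10.

10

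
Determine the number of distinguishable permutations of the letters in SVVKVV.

30

Letter multiplicities in SVVKVV: K×1, S×1, V×4.
So there are 6! / (4!) = 30 distinguishable arrangements.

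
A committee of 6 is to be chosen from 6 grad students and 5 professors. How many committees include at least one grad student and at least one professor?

461

Total 6-person selections from all 11: C(11,6) = 462.
Selections missing a whole group: no grad students → C(5,6) = 0; no professors → C(6,6) = 1.
Both groups omitted at once is impossible, so 462 − 1 = 461.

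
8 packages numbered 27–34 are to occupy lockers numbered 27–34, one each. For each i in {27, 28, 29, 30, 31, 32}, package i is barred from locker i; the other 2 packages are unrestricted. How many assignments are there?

18806

Let Aᵢ (for 27 ≤ i ≤ 32) be the placements that put package i in its forbidden locker. Any j of these fix j positions, leaving (8−j)! ways to fill the rest, and there are C(6,j) ways to pick which j.
By inclusion–exclusion, the number of valid placements is Σ_{j=0}^{6} (−1)^j C(6,j)·(8−j)!.
Computing: 40320 − 30240 + 10800 − 2400 + 360 − 36 + 2 = 18806.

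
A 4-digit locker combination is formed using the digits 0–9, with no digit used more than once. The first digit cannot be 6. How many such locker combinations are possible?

The first digit has 10−1 = 9 choices (anything except 6).
The remaining 3 digits are filled from the other 9 symbols without repetition: 9 × 8 × 7 = 504.
Total: 9 × 504 = 4536.

4536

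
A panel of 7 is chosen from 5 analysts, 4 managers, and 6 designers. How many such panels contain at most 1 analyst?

1170

Split by how many analysts are chosen (0 through 1).
Sum: C(5,0)·C(10,7) + C(5,1)·C(10,6) = 120 + 1050 = 1170.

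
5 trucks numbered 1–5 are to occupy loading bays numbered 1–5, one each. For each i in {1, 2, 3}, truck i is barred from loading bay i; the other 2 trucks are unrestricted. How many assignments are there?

64

Let Aᵢ (for i ∈ {1, 2, 3}) be the placements that put truck i in its forbidden loading bay. Any j of these fix j positions, leaving (5−j)! ways to fill the rest, and there are C(3,j) ways to pick which j.
By inclusion–exclusion, the number of valid placements is Σ_{j=0}^{3} (−1)^j C(3,j)·(5−j)!.
Computing: 120 − 72 + 18 − 2 = 64.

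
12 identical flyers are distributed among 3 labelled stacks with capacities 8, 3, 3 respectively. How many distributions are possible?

Ignoring the caps, the number of non-negative solutions to x_1+…+x_3 = 12 is C(14,2) = 91.
Subtract solutions that violate a single cap (substitute x_i' = x_i − (cap_i+1)): x_1 ≥ 9 gives C(5,2) = 10; x_2 ≥ 4 gives C(10,2) = 45; x_3 ≥ 4 gives C(10,2) = 45. Together 100.
Add back pairs where two caps are both exceeded: 0 + 0 + 15 = 15.
By inclusion–exclusion the count is 91 − 100 + 15 = 6.

6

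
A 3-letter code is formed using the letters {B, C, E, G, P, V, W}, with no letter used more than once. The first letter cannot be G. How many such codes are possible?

The first letter has 7−1 = 6 choices (anything except G).
The remaining 2 letters are filled from the other 6 symbols without repetition: 6 × 5 = 30.
Total: 6 × 30 = 180.

180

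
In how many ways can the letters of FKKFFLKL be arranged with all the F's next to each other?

60

Treat the 3 copies of F as a single block. The multiset to arrange is then {FFF, K, K, K, L, L}, 6 items in all.
That gives (6)!/(3!·2!) = 60 arrangements.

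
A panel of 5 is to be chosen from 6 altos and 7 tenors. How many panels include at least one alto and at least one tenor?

Unrestricted: C(13,5) = 1287 ways to pick any 5 of the 13.
Selections missing a whole group: no altos → C(7,5) = 21; no tenors → C(6,5) = 6.
Both groups omitted at once is impossible, so 1287 − 27 = 1260.

1260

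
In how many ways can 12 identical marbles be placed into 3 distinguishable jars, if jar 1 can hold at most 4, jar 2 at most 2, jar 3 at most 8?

By stars and bars, unrestricted non-negative solutions to x_1+…+x_3 = 12 number C(12+2,2) = 91.
Subtract solutions that violate a single cap (substitute x_i' = x_i − (cap_i+1)): x_1 ≥ 5 gives C(9,2) = 36; x_2 ≥ 3 gives C(11,2) = 55; x_3 ≥ 9 gives C(5,2) = 10. Together 101.
Add back pairs where two caps are both exceeded: 15 + 0 + 1 = 16.
By inclusion–exclusion the count is 91 − 101 + 16 = 6.

6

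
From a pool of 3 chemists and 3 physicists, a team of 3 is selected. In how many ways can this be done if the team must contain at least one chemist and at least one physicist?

18

With no constraint there are C(6,3) = 20 possible selections.
Selections missing a whole group: no chemists → C(3,3) = 1; no physicists → C(3,3) = 1.
Both groups omitted at once is impossible, so 20 − 2 = 18.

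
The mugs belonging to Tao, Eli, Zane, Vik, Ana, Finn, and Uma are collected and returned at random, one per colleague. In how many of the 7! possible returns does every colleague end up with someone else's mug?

1854

Count assignments avoiding every fixed point. For any j of the 7 colleagues fixed to their own mug, the other 7−j can be arranged in (7−j)! ways.
By inclusion–exclusion this is Σ_{j=0}^{7} (−1)^j C(7,j)·(7−j)!.
Computing: 5040 − 5040 + 2520 − 840 + 210 − 42 + 7 − 1 = 1854.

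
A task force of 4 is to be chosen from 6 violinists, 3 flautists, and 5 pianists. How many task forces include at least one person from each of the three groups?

Total 4-person selections from all 14: C(14,4) = 1001.
Selections missing a whole group: no violinists → C(8,4) = 70; no flautists → C(11,4) = 330; no pianists → C(9,4) = 126.
Add back selections omitting two groups (i.e. drawn from a single group): C(6,4) + C(3,4) + C(5,4) = 20.
By inclusion–exclusion: 1001 − 526 + 20 = 495.

495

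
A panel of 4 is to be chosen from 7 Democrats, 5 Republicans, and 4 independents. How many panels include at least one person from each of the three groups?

Total 4-person selections from all 16: C(16,4) = 1820.
Subtract selections that omit an entire group: no Democrats → C(9,4) = 126; no Republicans → C(11,4) = 330; no independents → C(12,4) = 495.
Add back selections omitting two groups (i.e. drawn from a single group): C(7,4) + C(5,4) + C(4,4) = 41.
By inclusion–exclusion: 1820 − 951 + 41 = 910.

910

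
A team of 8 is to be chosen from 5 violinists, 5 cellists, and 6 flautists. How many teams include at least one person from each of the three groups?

12495

Total 8-person selections from all 16: C(16,8) = 12870.
Selections missing a whole group: no violinists → C(11,8) = 165; no cellists → C(11,8) = 165; no flautists → C(10,8) = 45.
Add back selections omitting two groups (i.e. drawn from a single group): C(5,8) + C(5,8) + C(6,8) = 0.
By inclusion–exclusion: 12870 − 375 + 0 = 12495.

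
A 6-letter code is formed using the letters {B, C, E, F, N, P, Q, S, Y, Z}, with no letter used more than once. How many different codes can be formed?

151200

With no repetition, fill the 6 letters in order: 10 choices, then 9, down to 5.
That product is 10 × 9 × 8 × 7 × 6 × 5 = 151200.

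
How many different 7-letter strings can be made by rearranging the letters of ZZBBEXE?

The 7 letters of ZZBBEXE have repeats: B appearing twice, E appearing twice, and Z appearing twice.
So there are 7! / (2!·2!·2!) = 630 distinguishable arrangements.

630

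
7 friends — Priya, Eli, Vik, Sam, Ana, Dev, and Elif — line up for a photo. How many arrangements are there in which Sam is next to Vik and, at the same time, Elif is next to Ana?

480

Treat {Sam,Vik} as one block (2 orders) and {Elif,Ana} as another (2 orders).
That leaves 5 units to arrange: 2 × 2 × 5! = 4 × 120 = 480.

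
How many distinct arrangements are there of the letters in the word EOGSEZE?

The 7 letters of EOGSEZE have repeats: E appearing 3 times.
Dividing 7! = 5040 by 3! = 6 for the repeated letters gives 840.

840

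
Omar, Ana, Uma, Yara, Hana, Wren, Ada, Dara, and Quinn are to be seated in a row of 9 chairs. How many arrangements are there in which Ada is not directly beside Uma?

282240

There are 9! = 362880 arrangements in all. If Ada and Uma are adjacent, merging them into one block gives 2·(8)! = 80640 arrangements.
Complementary counting: 362880 − 80640 = 282240.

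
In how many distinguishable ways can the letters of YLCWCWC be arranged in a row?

420

YLCWCWC has 7 letters with C appearing 3 times and W appearing twice.
Dividing 7! = 5040 by 3!·2! = 12 for the repeated letters gives 420.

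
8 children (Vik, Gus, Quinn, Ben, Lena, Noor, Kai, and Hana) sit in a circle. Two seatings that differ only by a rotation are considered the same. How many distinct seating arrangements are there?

5040

Around a circle, 8 distinct people have 8!/8 = (7)! = 5040 rotationally distinct seatings.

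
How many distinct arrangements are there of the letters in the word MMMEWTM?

The 7 letters of MMMEWTM have repeats: M appearing 4 times.
Dividing 7! = 5040 by 4! = 24 for the repeated letters gives 210.

210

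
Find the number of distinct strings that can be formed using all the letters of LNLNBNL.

140

LNLNBNL has 7 letters with L appearing 3 times and N appearing 3 times.
So there are 7! / (3!·3!) = 140 distinguishable arrangements.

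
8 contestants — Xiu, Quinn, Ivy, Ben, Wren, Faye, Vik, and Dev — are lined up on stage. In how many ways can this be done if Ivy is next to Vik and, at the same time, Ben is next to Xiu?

Treat {Ivy,Vik} as one block (2 orders) and {Ben,Xiu} as another (2 orders).
That leaves 6 units to arrange: 2 × 2 × 6! = 4 × 720 = 2880.

2880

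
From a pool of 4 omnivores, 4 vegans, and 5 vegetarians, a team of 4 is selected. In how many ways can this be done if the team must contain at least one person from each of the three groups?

Unrestricted: C(13,4) = 715 ways to pick any 4 of the 13.
Selections missing a whole group: no omnivores → C(9,4) = 126; no vegans → C(9,4) = 126; no vegetarians → C(8,4) = 70.
Add back selections omitting two groups (i.e. drawn from a single group): C(4,4) + C(4,4) + C(5,4) = 7.
By inclusion–exclusion: 715 − 322 + 7 = 400.

400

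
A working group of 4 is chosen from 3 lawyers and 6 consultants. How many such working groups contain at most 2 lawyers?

Split by how many lawyers are chosen (0 through 2).
Sum: C(3,0)·C(6,4) + C(3,1)·C(6,3) + C(3,2)·C(6,2) = 15 + 60 + 45 = 120.

120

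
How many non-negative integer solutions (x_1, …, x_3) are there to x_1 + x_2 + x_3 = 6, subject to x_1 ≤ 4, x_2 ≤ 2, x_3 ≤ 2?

6

Ignoring the caps, the number of non-negative solutions to x_1+…+x_3 = 6 is C(8,2) = 28.
Subtract solutions that violate a single cap (substitute x_i' = x_i − (cap_i+1)): x_1 ≥ 5 gives C(3,2) = 3; x_2 ≥ 3 gives C(5,2) = 10; x_3 ≥ 3 gives C(5,2) = 10. Together 23.
Add back pairs where two caps are both exceeded: 0 + 0 + 1 = 1.
By inclusion–exclusion the count is 28 − 23 + 1 = 6.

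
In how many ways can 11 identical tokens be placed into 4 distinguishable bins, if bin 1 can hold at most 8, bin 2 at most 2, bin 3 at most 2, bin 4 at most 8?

Without the upper bounds there are C(14,3) = 364 ways to split 11 among 4 bins.
Subtract solutions that violate a single cap (substitute x_i' = x_i − (cap_i+1)): x_1 ≥ 9 gives C(5,3) = 10; x_2 ≥ 3 gives C(11,3) = 165; x_3 ≥ 3 gives C(11,3) = 165; x_4 ≥ 9 gives C(5,3) = 10. Together 350.
Add back pairs where two caps are both exceeded: 0 + 0 + 0 + 56 + 0 + 0 = 56.
By inclusion–exclusion the count is 364 − 350 + 56 = 70.

70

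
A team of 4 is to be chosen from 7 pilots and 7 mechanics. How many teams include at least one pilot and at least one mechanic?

931

Unrestricted: C(14,4) = 1001 ways to pick any 4 of the 14.
Subtract selections that omit an entire group: no pilots → C(7,4) = 35; no mechanics → C(7,4) = 35.
Both groups omitted at once is impossible, so 1001 − 70 = 931.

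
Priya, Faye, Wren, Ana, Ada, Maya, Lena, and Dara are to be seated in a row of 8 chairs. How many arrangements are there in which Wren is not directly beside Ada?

There are 8! = 40320 arrangements in all. If Wren and Ada are adjacent, merging them into one block gives 2·(7)! = 10080 arrangements.
So 40320 − 10080 = 30240 arrangements keep them apart.

30240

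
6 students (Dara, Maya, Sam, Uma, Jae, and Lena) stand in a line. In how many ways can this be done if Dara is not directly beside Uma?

480

Of the 6! = 720 arrangements, those with Dara and Uma adjacent number 2 × 5! = 240 (treat the pair as a block with 2 internal orders).
Complementary counting: 720 − 240 = 480.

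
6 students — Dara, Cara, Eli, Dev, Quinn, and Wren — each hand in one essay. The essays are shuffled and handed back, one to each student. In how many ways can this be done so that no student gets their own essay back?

265

This is the derangement count D_6: permutations of 6 items with no fixed point.
By inclusion–exclusion this is Σ_{j=0}^{6} (−1)^j C(6,j)·(6−j)!.
Computing: 720 − 720 + 360 − 120 + 30 − 6 + 1 = 265.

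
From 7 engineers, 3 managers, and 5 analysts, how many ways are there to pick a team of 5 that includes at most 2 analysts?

Split by how many analysts are chosen (0 through 2).
Sum: C(5,0)·C(10,5) + C(5,1)·C(10,4) + C(5,2)·C(10,3) = 252 + 1050 + 1200 = 2502.

2502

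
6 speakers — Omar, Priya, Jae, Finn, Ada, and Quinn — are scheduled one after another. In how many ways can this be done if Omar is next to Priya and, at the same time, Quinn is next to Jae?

Treat {Omar,Priya} as one block (2 orders) and {Quinn,Jae} as another (2 orders).
That leaves 4 units to arrange: 2 × 2 × 4! = 4 × 24 = 96.

96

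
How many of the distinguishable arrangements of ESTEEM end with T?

20

Fix T in the last position and arrange the remaining 5 letters.
Those 5 letters have E appearing 3 times, giving (5)!/(3!) = 20.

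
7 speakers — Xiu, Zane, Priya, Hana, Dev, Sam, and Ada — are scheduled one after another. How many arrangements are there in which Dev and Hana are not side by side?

There are 7! = 5040 arrangements in all. If Dev and Hana are adjacent, merging them into one block gives 2·(6)! = 1440 arrangements.
Complementary counting: 5040 − 1440 = 3600.

3600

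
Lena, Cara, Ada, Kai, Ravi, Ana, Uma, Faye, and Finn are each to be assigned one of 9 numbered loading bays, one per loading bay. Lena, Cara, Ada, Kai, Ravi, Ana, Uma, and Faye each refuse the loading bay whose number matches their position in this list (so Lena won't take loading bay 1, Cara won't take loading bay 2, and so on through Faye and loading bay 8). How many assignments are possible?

Let Aᵢ (for 1 ≤ i ≤ 8) be the placements that put person i in their forbidden loading bay. Any j of these fix j positions, leaving (9−j)! ways to fill the rest, and there are C(8,j) ways to pick which j.
By inclusion–exclusion, the number of valid placements is Σ_{j=0}^{8} (−1)^j C(8,j)·(9−j)!.
Computing: 362880 − 322560 + 141120 − 40320 + 8400 − 1344 + 168 − 16 + 1 = 148329.

148329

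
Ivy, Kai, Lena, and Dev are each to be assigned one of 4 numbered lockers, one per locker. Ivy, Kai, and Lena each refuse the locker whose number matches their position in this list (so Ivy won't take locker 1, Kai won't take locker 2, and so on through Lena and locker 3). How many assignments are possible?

11

Let Aᵢ (for i ∈ {1, 2, 3}) be the placements that put person i in their forbidden locker. Any j of these fix j positions, leaving (4−j)! ways to fill the rest, and there are C(3,j) ways to pick which j.
By inclusion–exclusion, the number of valid placements is Σ_{j=0}^{3} (−1)^j C(3,j)·(4−j)!.
Computing: 24 − 18 + 6 − 1 = 11.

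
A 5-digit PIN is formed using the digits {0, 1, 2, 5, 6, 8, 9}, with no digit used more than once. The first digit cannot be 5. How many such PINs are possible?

The first digit has 7−1 = 6 choices (anything except 5).
The remaining 4 digits are filled from the other 6 symbols without repetition: 6 × 5 × 4 × 3 = 360.
Total: 6 × 360 = 2160.

2160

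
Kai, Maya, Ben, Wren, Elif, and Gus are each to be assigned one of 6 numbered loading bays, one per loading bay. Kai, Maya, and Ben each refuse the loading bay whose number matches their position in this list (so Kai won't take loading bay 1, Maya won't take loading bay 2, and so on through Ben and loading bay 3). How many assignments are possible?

Let Aᵢ (for i ∈ {1, 2, 3}) be the placements that put person i in their forbidden loading bay. Any j of these fix j positions, leaving (6−j)! ways to fill the rest, and there are C(3,j) ways to pick which j.
By inclusion–exclusion, the number of valid placements is Σ_{j=0}^{3} (−1)^j C(3,j)·(6−j)!.
Computing: 720 − 360 + 72 − 6 = 426.

426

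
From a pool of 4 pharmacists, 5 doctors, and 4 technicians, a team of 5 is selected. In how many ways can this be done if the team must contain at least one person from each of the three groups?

Total 5-person selections from all 13: C(13,5) = 1287.
Subtract selections that omit an entire group: no pharmacists → C(9,5) = 126; no doctors → C(8,5) = 56; no technicians → C(9,5) = 126.
Add back selections omitting two groups (i.e. drawn from a single group): C(4,5) + C(5,5) + C(4,5) = 1.
By inclusion–exclusion: 1287 − 308 + 1 = 980.

980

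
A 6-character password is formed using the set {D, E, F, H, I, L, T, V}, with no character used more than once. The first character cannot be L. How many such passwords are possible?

The first character has 8−1 = 7 choices (anything except L).
The remaining 5 characters are filled from the other 7 symbols without repetition: 7 × 6 × 5 × 4 × 3 = 2520.
Total: 7 × 2520 = 17640.

17640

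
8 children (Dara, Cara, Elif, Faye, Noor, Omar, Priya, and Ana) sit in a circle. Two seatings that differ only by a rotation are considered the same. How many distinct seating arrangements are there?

5040

Fix one person's seat to break rotational symmetry; the remaining 7 people can be arranged in (7)! = 5040 ways.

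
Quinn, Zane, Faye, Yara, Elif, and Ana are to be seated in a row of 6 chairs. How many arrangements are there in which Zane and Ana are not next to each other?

480

There are 6! = 720 arrangements in all. If Zane and Ana are adjacent, merging them into one block gives 2·(5)! = 240 arrangements.
Complementary counting: 720 − 240 = 480.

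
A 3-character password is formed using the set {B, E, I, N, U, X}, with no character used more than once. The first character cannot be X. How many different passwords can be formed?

The first character has 6−1 = 5 choices (anything except X).
The remaining 2 characters are filled from the other 5 symbols without repetition: 5 × 4 = 20.
Total: 5 × 20 = 100.

100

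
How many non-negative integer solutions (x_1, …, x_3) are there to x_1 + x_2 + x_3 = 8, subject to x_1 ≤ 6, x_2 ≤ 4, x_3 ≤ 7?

31

Ignoring the caps, the number of non-negative solutions to x_1+…+x_3 = 8 is C(10,2) = 45.
Subtract solutions that violate a single cap (substitute x_i' = x_i − (cap_i+1)): x_1 ≥ 7 gives C(3,2) = 3; x_2 ≥ 5 gives C(5,2) = 10; x_3 ≥ 8 gives C(2,2) = 1. Together 14.
No two caps can be exceeded simultaneously, so the pair terms are all 0.
By inclusion–exclusion the count is 45 − 14 + 0 = 31.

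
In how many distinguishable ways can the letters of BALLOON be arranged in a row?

Letter multiplicities in BALLOON: A×1, B×1, L×2, N×1, O×2.
So there are 7! / (2!·2!) = 1260 distinguishable arrangements.

1260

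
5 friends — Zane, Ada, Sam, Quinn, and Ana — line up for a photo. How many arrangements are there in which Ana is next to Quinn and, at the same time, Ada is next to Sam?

24

Treat {Ana,Quinn} as one block (2 orders) and {Ada,Sam} as another (2 orders).
That leaves 3 units to arrange: 2 × 2 × 3! = 4 × 6 = 24.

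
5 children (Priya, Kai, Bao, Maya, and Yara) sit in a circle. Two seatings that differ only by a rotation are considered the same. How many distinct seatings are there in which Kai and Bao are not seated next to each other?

12

All circular seatings of 5 people number (4)! = 24.
Seatings with Kai beside Bao: treat them as a block with 2 internal orders, giving 2 × (3)! = 12.
Subtracting, 24 − 12 = 12.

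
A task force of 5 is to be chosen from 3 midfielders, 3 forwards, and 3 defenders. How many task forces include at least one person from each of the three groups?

108

Total 5-person selections from all 9: C(9,5) = 126.
Subtract selections that omit an entire group: no midfielders → C(6,5) = 6; no forwards → C(6,5) = 6; no defenders → C(6,5) = 6.
Add back selections omitting two groups (i.e. drawn from a single group): C(3,5) + C(3,5) + C(3,5) = 0.
By inclusion–exclusion: 126 − 18 + 0 = 108.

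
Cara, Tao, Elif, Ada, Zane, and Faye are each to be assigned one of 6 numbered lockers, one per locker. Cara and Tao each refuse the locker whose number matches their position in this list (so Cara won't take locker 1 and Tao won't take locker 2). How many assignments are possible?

Let Aᵢ (for i ∈ {1, 2}) be the placements that put person i in their forbidden locker. Any j of these fix j positions, leaving (6−j)! ways to fill the rest, and there are C(2,j) ways to pick which j.
By inclusion–exclusion, the number of valid placements is Σ_{j=0}^{2} (−1)^j C(2,j)·(6−j)!.
Computing: 720 − 240 + 24 = 504.

504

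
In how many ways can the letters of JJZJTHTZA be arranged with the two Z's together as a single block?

3360

Treat the 2 copies of Z as a single block. The multiset to arrange is then {ZZ, A, H, J, J, J, T, T}, 8 items in all.
That gives (8)!/(3!·2!) = 3360 arrangements.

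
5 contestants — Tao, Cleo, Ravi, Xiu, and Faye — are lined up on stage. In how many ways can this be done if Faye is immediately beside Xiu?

Glue Faye and Xiu into one block (2 internal orders), leaving 4 units to arrange in a row.
That gives 2 × 4! = 2 × 24 = 48.

48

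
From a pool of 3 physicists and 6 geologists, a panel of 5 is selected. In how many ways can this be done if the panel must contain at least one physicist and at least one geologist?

Unrestricted: C(9,5) = 126 ways to pick any 5 of the 9.
Selections missing a whole group: no physicists → C(6,5) = 6; no geologists → C(3,5) = 0.
Both groups omitted at once is impossible, so 126 − 6 = 120.

120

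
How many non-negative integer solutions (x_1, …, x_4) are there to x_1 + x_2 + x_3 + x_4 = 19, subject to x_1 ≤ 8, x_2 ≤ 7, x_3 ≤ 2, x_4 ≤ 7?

Without the upper bounds there are C(22,3) = 1540 ways to split 19 among 4 variables.
Subtract solutions that violate a single cap (substitute x_i' = x_i − (cap_i+1)): x_1 ≥ 9 gives C(13,3) = 286; x_2 ≥ 8 gives C(14,3) = 364; x_3 ≥ 3 gives C(19,3) = 969; x_4 ≥ 8 gives C(14,3) = 364. Together 1983.
Add back pairs where two caps are both exceeded: 10 + 120 + 10 + 165 + 20 + 165 = 490.
Subtract triples: 0 + 0 + 0 + 1 = 1.
By inclusion–exclusion the count is 1540 − 1983 + 490 − 1 = 46.

46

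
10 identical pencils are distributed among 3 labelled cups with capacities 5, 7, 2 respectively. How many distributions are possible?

Ignoring the caps, the number of non-negative solutions to x_1+…+x_3 = 10 is C(12,2) = 66.
Subtract solutions that violate a single cap (substitute x_i' = x_i − (cap_i+1)): x_1 ≥ 6 gives C(6,2) = 15; x_2 ≥ 8 gives C(4,2) = 6; x_3 ≥ 3 gives C(9,2) = 36. Together 57.
Add back pairs where two caps are both exceeded: 0 + 3 + 0 = 3.
By inclusion–exclusion the count is 66 − 57 + 3 = 12.

12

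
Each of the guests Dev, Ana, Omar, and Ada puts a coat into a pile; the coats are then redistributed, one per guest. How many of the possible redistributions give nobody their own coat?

9

This is the derangement count D_4: permutations of 4 items with no fixed point.
By inclusion–exclusion this is Σ_{j=0}^{4} (−1)^j C(4,j)·(4−j)!.
Computing: 24 − 24 + 12 − 4 + 1 = 9.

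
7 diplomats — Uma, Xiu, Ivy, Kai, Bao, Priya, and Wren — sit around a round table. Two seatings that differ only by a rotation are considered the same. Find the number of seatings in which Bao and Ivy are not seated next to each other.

480

Without the restriction there are (6)! = 720 seatings.
Seatings with Bao beside Ivy: treat them as a block with 2 internal orders, giving 2 × (5)! = 240.
Subtracting, 720 − 240 = 480.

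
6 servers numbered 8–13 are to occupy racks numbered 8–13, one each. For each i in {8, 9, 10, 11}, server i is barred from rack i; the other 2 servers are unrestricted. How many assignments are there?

Let Aᵢ (for 8 ≤ i ≤ 11) be the placements that put server i in its forbidden rack. Any j of these fix j positions, leaving (6−j)! ways to fill the rest, and there are C(4,j) ways to pick which j.
By inclusion–exclusion, the number of valid placements is Σ_{j=0}^{4} (−1)^j C(4,j)·(6−j)!.
Computing: 720 − 480 + 144 − 24 + 2 = 362.

362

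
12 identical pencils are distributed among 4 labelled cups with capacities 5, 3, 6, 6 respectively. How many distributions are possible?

By stars and bars, unrestricted non-negative solutions to x_1+…+x_4 = 12 number C(12+3,3) = 455.
Subtract solutions that violate a single cap (substitute x_i' = x_i − (cap_i+1)): x_1 ≥ 6 gives C(9,3) = 84; x_2 ≥ 4 gives C(11,3) = 165; x_3 ≥ 7 gives C(8,3) = 56; x_4 ≥ 7 gives C(8,3) = 56. Together 361.
Add back pairs where two caps are both exceeded: 10 + 0 + 0 + 4 + 4 + 0 = 18.
By inclusion–exclusion the count is 455 − 361 + 18 = 112.

112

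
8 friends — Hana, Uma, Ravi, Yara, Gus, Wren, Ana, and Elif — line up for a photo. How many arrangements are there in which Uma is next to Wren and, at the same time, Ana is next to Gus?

2880

Treat {Uma,Wren} as one block (2 orders) and {Ana,Gus} as another (2 orders).
That leaves 6 units to arrange: 2 × 2 × 6! = 4 × 720 = 2880.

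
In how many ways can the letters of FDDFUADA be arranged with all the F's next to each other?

420

Treat the 2 copies of F as a single block. The multiset to arrange is then {FF, A, A, D, D, D, U}, 7 items in all.
That gives (7)!/(3!·2!) = 420 arrangements.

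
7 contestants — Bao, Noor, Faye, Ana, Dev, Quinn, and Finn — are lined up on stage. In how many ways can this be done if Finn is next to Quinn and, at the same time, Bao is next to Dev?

Treat {Finn,Quinn} as one block (2 orders) and {Bao,Dev} as another (2 orders).
That leaves 5 units to arrange: 2 × 2 × 5! = 4 × 120 = 480.

480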